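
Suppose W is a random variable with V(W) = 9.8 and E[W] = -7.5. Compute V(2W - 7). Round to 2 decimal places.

V(2W - 7) = (2)²·V(W) = 4·9.8 = 39.2

39.20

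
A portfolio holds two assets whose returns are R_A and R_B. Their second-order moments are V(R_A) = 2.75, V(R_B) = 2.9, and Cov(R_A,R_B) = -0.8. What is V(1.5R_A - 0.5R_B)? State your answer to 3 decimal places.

V(1.5R_A - 0.5R_B) = (1.5)²·V(R_A) + (-0.5)²·V(R_B) + 2·(1.5)·(-0.5)·Cov(R_A,R_B)
= 2.25·2.75 + 0.25·2.9 + -1.5·-0.8 = 8.1125

8.113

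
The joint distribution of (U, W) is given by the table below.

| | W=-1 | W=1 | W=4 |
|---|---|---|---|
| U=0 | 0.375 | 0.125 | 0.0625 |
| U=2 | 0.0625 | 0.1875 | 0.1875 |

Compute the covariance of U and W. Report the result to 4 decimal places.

E[U] = 0.875,  E[W] = 0.875
E[UW] = 1.75
cov(U,W) = E[UW] − E[U]E[W] = 1.75 − (0.875)(0.875) = 0.984375

0.9844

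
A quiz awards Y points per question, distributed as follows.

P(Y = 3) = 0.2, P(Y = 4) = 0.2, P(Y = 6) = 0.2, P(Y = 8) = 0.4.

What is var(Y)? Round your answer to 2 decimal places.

E[Y] = (3)(0.2) + (4)(0.2) + (6)(0.2) + (8)(0.4) = 5.8
E[Y²] = (3)²(0.2) + (4)²(0.2) + (6)²(0.2) + (8)²(0.4) = 37.8
var(Y) = E[Y²] − (E[Y])² = 37.8 − (5.8)² = 4.16

4.16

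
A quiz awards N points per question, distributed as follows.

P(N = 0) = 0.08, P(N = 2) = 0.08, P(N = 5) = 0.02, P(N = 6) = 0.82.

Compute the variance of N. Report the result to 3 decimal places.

3.508

E[N] = (0)(0.08) + (2)(0.08) + (5)(0.02) + (6)(0.82) = 5.18
E[N²] = (0)²(0.08) + (2)²(0.08) + (5)²(0.02) + (6)²(0.82) = 30.34
Var(N) = E[N²] − (E[N])² = 30.34 − (5.18)² = 3.5076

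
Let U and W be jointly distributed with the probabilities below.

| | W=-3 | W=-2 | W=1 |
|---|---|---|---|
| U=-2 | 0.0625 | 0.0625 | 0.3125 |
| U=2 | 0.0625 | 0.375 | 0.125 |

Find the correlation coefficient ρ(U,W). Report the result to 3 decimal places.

E[U] = 0.25,  E[W] = -0.8125
E[UW] = -1.625
Cov(U,W) = E[UW] − E[U]E[W] = -1.625 − (0.25)(-0.8125) = -1.421875
V(U) = 3.9375,  V(W) = 2.65234375
ρ = -1.421875 / √(3.9375·2.65234375) ≈ -0.440

-0.440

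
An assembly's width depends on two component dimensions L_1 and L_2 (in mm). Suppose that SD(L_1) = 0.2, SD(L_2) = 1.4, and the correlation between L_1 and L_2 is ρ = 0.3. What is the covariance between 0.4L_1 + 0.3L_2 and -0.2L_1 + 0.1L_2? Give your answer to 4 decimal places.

V(L_1) = (0.2)² = 0.04;  V(L_2) = (1.4)² = 1.96
Cov(L_1,L_2) = ρ·SD(L_1)·SD(L_2) = 0.3·0.2·1.4 = 0.084
Cov(0.4L_1 + 0.3L_2, -0.2L_1 + 0.1L_2) = (0.4)(-0.2)V(L_1) + (0.3)(0.1)V(L_2) + [(0.4)(0.1) + (0.3)(-0.2)]Cov(L_1,L_2)
= -0.08·0.04 + 0.03·1.96 + -0.02·0.084 = 0.05392

0.0539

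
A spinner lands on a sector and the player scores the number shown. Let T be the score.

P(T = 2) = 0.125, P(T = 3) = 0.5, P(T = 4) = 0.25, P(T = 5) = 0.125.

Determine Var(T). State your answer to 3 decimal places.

E[T] = (2)(0.125) + (3)(0.5) + (4)(0.25) + (5)(0.125) = 3.375
E[T²] = (2)²(0.125) + (3)²(0.5) + (4)²(0.25) + (5)²(0.125) = 12.125
Var(T) = E[T²] − (E[T])² = 12.125 − (3.375)² = 0.734375

0.734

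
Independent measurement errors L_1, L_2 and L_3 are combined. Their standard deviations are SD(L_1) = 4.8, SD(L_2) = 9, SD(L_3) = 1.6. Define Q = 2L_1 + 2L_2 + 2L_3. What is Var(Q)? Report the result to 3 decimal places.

Var(L_1) = 23.04, Var(L_2) = 81, Var(L_3) = 2.56
By independence, Var(Q) = (2)²Var(L_1) + (2)²Var(L_2) + (2)²Var(L_3)
= (2)²·23.04 + (2)²·81 + (2)²·2.56 = 426.4

426.400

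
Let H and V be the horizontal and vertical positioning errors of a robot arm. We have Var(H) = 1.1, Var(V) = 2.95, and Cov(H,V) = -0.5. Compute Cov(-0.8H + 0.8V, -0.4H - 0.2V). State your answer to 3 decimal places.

-0.040

Cov(-0.8H + 0.8V, -0.4H - 0.2V) = (-0.8)(-0.4)Var(H) + (0.8)(-0.2)Var(V) + [(-0.8)(-0.2) + (0.8)(-0.4)]Cov(H,V)
= 0.32·1.1 + -0.16·2.95 + -0.16·-0.5 = -0.04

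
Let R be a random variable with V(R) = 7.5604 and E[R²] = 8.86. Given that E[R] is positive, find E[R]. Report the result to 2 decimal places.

1.14

(E[R])² = E[R²] − V(R) = 8.86 − 7.5604 = 1.2996
E[R] = √1.2996 = 1.14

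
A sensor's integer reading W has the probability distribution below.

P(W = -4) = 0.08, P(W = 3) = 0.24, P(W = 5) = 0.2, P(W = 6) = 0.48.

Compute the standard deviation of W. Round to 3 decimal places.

2.721

E[W] = (-4)(0.08) + (3)(0.24) + (5)(0.2) + (6)(0.48) = 4.28
E[W²] = (-4)²(0.08) + (3)²(0.24) + (5)²(0.2) + (6)²(0.48) = 25.72
Var(W) = E[W²] − (E[W])² = 25.72 − (4.28)² = 7.4016
sd(W) = √7.4016 ≈ 2.721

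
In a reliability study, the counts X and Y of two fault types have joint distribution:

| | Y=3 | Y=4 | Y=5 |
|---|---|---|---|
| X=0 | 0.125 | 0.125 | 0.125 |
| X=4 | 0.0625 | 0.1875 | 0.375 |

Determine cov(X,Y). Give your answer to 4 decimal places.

E[X] = 2.5,  E[Y] = 4.3125
E[XY] = 11.25
cov(X,Y) = E[XY] − E[X]E[Y] = 11.25 − (2.5)(4.3125) = 0.46875

0.4688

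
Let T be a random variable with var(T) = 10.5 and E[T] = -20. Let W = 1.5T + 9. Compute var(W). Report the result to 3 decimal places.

var(1.5T + 9) = (1.5)²·var(T) = 2.25·10.5 = 23.625

23.625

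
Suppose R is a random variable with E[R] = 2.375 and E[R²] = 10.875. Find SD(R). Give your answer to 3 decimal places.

2.288

Var(R) = 10.875 − (2.375)² = 5.234375
SD(R) = √5.234375 ≈ 2.288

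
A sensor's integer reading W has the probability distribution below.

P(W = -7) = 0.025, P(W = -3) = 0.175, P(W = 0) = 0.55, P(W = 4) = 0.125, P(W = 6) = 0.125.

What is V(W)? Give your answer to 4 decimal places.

E[W] = (-7)(0.025) + (-3)(0.175) + (0)(0.55) + (4)(0.125) + (6)(0.125) = 0.55
E[W²] = (-7)²(0.025) + (-3)²(0.175) + (0)²(0.55) + (4)²(0.125) + (6)²(0.125) = 9.3
V(W) = E[W²] − (E[W])² = 9.3 − (0.55)² = 8.9975

8.9975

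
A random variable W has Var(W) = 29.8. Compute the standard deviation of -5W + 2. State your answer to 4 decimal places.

27.2947

Var(-5W + 2) = (-5)²·29.8 = 745
sd(-5W + 2) = √745 ≈ 27.2947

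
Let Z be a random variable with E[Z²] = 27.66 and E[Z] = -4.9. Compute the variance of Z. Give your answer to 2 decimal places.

3.65

Var(Z) = 27.66 − (-4.9)² = 3.65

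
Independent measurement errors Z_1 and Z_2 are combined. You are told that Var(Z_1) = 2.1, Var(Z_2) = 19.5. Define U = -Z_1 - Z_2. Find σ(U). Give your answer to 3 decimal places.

4.648

By independence, Var(U) = (-1)²Var(Z_1) + (-1)²Var(Z_2)
= (-1)²·2.1 + (-1)²·19.5 = 21.6
σ(U) = √21.6 ≈ 4.648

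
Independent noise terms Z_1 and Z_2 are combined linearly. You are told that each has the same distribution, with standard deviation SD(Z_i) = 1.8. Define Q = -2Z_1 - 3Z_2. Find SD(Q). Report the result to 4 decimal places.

6.4900

var(Z_i) = (1.8)² = 3.24
By independence, var(Q) = (-2)²var(Z_1) + (-3)²var(Z_2)
= (-2)²·3.24 + (-3)²·3.24 = 42.12
SD(Q) = √42.12 ≈ 6.4900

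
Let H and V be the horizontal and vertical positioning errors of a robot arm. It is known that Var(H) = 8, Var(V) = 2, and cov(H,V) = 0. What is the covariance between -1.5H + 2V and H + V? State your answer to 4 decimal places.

-8.0000

cov(-1.5H + 2V, H + V) = (-1.5)(1)Var(H) + (2)(1)Var(V) + [(-1.5)(1) + (2)(1)]cov(H,V)
= -1.5·8 + 2·2 + 0.5·0 = -8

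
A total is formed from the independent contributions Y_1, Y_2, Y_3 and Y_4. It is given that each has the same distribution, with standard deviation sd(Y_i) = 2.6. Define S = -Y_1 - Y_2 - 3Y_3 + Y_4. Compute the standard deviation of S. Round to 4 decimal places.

Var(Y_i) = (2.6)² = 6.76
By independence, Var(S) = (-1)²Var(Y_1) + (-1)²Var(Y_2) + (-3)²Var(Y_3) + (1)²Var(Y_4)
= (-1)²·6.76 + (-1)²·6.76 + (-3)²·6.76 + (1)²·6.76 = 81.12
sd(S) = √81.12 ≈ 9.0067

9.0067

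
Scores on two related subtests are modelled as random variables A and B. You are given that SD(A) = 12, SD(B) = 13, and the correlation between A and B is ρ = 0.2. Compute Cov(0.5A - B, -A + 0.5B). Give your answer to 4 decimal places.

var(A) = (12)² = 144;  var(B) = (13)² = 169
Cov(A,B) = ρ·SD(A)·SD(B) = 0.2·12·13 = 31.2
Cov(0.5A - B, -A + 0.5B) = (0.5)(-1)var(A) + (-1)(0.5)var(B) + [(0.5)(0.5) + (-1)(-1)]Cov(A,B)
= -0.5·144 + -0.5·169 + 1.25·31.2 = -117.5

-117.5000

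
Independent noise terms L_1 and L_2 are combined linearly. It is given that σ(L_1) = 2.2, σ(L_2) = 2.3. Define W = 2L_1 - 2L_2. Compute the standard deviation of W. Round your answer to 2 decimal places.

Var(L_1) = 4.84, Var(L_2) = 5.29
By independence, Var(W) = (2)²Var(L_1) + (-2)²Var(L_2)
= (2)²·4.84 + (-2)²·5.29 = 40.52
σ(W) = √40.52 ≈ 6.37

6.37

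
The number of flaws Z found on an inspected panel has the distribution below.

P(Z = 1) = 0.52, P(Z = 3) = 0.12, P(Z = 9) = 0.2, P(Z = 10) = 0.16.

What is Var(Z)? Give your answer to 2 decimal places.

E[Z] = (1)(0.52) + (3)(0.12) + (9)(0.2) + (10)(0.16) = 4.28
E[Z²] = (1)²(0.52) + (3)²(0.12) + (9)²(0.2) + (10)²(0.16) = 33.8
Var(Z) = E[Z²] − (E[Z])² = 33.8 − (4.28)² = 15.4816

15.48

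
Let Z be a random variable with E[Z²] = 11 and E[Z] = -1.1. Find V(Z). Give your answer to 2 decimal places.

V(Z) = 11 − (-1.1)² = 9.79

9.79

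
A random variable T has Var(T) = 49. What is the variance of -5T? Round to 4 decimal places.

Var(-5T) = (-5)²·Var(T) = 25·49 = 1225

1225.0000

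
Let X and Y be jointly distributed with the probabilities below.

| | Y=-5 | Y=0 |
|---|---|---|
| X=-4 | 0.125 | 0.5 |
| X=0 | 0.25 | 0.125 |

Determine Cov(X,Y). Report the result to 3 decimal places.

-2.188

E[X] = -2.5,  E[Y] = -1.875
E[XY] = 2.5
Cov(X,Y) = E[XY] − E[X]E[Y] = 2.5 − (-2.5)(-1.875) = -2.1875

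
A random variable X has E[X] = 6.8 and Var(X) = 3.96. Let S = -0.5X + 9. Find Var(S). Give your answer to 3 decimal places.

Var(-0.5X + 9) = (-0.5)²·Var(X) = 0.25·3.96 = 0.99

0.990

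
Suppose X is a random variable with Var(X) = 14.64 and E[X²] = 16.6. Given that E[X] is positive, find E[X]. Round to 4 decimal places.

1.4000

(E[X])² = E[X²] − Var(X) = 16.6 − 14.64 = 1.96
E[X] = √1.96 = 1.4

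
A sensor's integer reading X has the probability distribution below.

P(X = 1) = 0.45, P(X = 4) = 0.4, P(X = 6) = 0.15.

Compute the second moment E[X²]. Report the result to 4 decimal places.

E[X²] = (1)²(0.45) + (4)²(0.4) + (6)²(0.15) = 12.25

12.2500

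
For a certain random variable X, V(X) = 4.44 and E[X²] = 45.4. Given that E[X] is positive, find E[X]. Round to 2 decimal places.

6.40

(E[X])² = E[X²] − V(X) = 45.4 − 4.44 = 40.96
E[X] = √40.96 = 6.4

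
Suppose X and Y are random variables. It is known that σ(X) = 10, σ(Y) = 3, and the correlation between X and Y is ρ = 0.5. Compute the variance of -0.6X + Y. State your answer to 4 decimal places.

27.0000

var(X) = (10)² = 100;  var(Y) = (3)² = 9
Cov(X,Y) = ρ·σ(X)·σ(Y) = 0.5·10·3 = 15
var(-0.6X + Y) = (-0.6)²·var(X) + (1)²·var(Y) + 2·(-0.6)·(1)·Cov(X,Y)
= 0.36·100 + 1·9 + -1.2·15 = 27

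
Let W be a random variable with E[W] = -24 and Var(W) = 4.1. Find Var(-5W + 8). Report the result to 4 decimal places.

Var(-5W + 8) = (-5)²·Var(W) = 25·4.1 = 102.5

102.5000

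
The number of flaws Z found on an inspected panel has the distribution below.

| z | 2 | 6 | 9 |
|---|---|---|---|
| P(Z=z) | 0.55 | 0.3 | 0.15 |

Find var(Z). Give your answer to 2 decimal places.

7.09

E[Z] = (2)(0.55) + (6)(0.3) + (9)(0.15) = 4.25
E[Z²] = (2)²(0.55) + (6)²(0.3) + (9)²(0.15) = 25.15
var(Z) = E[Z²] − (E[Z])² = 25.15 − (4.25)² = 7.0875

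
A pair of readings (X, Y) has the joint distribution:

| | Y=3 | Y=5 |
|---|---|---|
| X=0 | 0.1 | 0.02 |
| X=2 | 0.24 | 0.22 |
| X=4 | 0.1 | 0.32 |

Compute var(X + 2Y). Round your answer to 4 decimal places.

E[X] = 2.6,  E[Y] = 4.12,  E[XY] = 11.24
var(X) = 8.56 − (2.6)² = 1.8;  var(Y) = 17.96 − (4.12)² = 0.9856
Cov(X,Y) = 11.24 − (2.6)(4.12) = 0.528
var(X + 2Y) = (1)²·1.8 + (2)²·0.9856 + 2·(1)·(2)·0.528 = 7.8544

7.8544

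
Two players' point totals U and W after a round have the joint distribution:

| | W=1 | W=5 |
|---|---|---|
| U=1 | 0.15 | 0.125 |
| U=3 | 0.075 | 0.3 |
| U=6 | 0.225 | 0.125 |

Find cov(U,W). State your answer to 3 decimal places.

E[U] = 3.5,  E[W] = 3.2
E[UW] = 10.6
cov(U,W) = E[UW] − E[U]E[W] = 10.6 − (3.5)(3.2) = -0.6

-0.600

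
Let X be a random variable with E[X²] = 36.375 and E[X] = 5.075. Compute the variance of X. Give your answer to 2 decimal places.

10.62

Var(X) = 36.375 − (5.075)² = 10.619375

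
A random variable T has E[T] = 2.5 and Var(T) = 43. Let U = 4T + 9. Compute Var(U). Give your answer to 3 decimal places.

688.000

Var(4T + 9) = (4)²·Var(T) = 16·43 = 688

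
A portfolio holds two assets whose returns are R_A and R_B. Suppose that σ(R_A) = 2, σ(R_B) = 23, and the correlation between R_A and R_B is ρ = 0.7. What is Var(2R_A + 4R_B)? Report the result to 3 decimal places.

8995.200

Var(R_A) = (2)² = 4;  Var(R_B) = (23)² = 529
Cov(R_A,R_B) = ρ·σ(R_A)·σ(R_B) = 0.7·2·23 = 32.2
Var(2R_A + 4R_B) = (2)²·Var(R_A) + (4)²·Var(R_B) + 2·(2)·(4)·Cov(R_A,R_B)
= 4·4 + 16·529 + 16·32.2 = 8995.2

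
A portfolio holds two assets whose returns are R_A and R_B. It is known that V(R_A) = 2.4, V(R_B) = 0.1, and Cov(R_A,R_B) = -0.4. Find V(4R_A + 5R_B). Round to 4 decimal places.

24.9000

V(4R_A + 5R_B) = (4)²·V(R_A) + (5)²·V(R_B) + 2·(4)·(5)·Cov(R_A,R_B)
= 16·2.4 + 25·0.1 + 40·-0.4 = 24.9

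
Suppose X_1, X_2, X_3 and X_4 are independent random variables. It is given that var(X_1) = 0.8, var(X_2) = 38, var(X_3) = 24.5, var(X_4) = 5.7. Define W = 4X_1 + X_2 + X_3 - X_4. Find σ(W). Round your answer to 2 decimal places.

9.00

By independence, var(W) = (4)²var(X_1) + (1)²var(X_2) + (1)²var(X_3) + (-1)²var(X_4)
= (4)²·0.8 + (1)²·38 + (1)²·24.5 + (-1)²·5.7 = 81
σ(W) = √81 ≈ 9.00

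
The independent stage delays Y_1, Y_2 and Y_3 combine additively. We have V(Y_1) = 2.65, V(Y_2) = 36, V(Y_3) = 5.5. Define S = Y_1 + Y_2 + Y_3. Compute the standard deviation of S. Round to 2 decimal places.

6.64

By independence, V(S) = (1)²V(Y_1) + (1)²V(Y_2) + (1)²V(Y_3)
= (1)²·2.65 + (1)²·36 + (1)²·5.5 = 44.15
SD(S) = √44.15 ≈ 6.64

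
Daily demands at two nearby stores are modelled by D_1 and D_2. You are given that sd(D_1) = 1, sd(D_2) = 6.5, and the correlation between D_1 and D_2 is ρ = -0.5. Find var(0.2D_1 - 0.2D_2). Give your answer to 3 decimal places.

1.990

var(D_1) = (1)² = 1;  var(D_2) = (6.5)² = 42.25
cov(D_1,D_2) = ρ·sd(D_1)·sd(D_2) = -0.5·1·6.5 = -3.25
var(0.2D_1 - 0.2D_2) = (0.2)²·var(D_1) + (-0.2)²·var(D_2) + 2·(0.2)·(-0.2)·cov(D_1,D_2)
= 0.04·1 + 0.04·42.25 + -0.08·-3.25 = 1.99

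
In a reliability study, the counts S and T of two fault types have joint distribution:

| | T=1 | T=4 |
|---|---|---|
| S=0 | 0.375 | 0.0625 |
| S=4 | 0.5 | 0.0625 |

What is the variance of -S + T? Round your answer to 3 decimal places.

5.109

E[S] = 2.25,  E[T] = 1.375,  E[ST] = 3
var(S) = 9 − (2.25)² = 3.9375;  var(T) = 2.875 − (1.375)² = 0.984375
cov(S,T) = 3 − (2.25)(1.375) = -0.09375
var(-S + T) = (-1)²·3.9375 + (1)²·0.984375 + 2·(-1)·(1)·-0.09375 = 5.109375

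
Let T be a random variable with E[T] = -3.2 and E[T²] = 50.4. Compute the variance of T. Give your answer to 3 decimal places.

40.160

Var(T) = 50.4 − (-3.2)² = 40.16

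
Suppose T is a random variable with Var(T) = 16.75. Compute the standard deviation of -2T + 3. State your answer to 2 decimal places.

8.19

Var(-2T + 3) = (-2)²·16.75 = 67
SD(-2T + 3) = √67 ≈ 8.19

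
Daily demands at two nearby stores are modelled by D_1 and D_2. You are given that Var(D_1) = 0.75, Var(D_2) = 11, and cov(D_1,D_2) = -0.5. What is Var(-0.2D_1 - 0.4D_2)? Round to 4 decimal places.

Var(-0.2D_1 - 0.4D_2) = (-0.2)²·Var(D_1) + (-0.4)²·Var(D_2) + 2·(-0.2)·(-0.4)·cov(D_1,D_2)
= 0.04·0.75 + 0.16·11 + 0.16·-0.5 = 1.71

1.7100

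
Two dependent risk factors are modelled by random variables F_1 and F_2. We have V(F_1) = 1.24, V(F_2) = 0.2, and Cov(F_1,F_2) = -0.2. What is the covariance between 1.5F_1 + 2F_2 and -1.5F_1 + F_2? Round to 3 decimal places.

Cov(1.5F_1 + 2F_2, -1.5F_1 + F_2) = (1.5)(-1.5)V(F_1) + (2)(1)V(F_2) + [(1.5)(1) + (2)(-1.5)]Cov(F_1,F_2)
= -2.25·1.24 + 2·0.2 + -1.5·-0.2 = -2.09

-2.090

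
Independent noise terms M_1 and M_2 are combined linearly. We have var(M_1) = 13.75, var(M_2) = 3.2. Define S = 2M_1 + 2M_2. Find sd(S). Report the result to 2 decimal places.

8.23

By independence, var(S) = (2)²var(M_1) + (2)²var(M_2)
= (2)²·13.75 + (2)²·3.2 = 67.8
sd(S) = √67.8 ≈ 8.23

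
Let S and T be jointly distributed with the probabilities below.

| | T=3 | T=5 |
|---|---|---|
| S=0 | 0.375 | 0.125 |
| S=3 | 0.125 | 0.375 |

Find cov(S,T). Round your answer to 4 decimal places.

0.7500

E[S] = 1.5,  E[T] = 4
E[ST] = 6.75
cov(S,T) = E[ST] − E[S]E[T] = 6.75 − (1.5)(4) = 0.75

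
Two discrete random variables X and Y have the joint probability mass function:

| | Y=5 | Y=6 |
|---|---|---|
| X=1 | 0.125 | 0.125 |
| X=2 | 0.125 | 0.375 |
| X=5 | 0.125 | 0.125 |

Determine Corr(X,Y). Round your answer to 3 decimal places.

E[X] = 2.5,  E[Y] = 5.625
E[XY] = 14
Cov(X,Y) = E[XY] − E[X]E[Y] = 14 − (2.5)(5.625) = -0.0625
V(X) = 2.25,  V(Y) = 0.234375
ρ = -0.0625 / √(2.25·0.234375) ≈ -0.086

-0.086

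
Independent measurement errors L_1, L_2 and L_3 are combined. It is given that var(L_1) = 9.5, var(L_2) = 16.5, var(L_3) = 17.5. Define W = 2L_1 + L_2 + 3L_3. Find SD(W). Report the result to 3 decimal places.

By independence, var(W) = (2)²var(L_1) + (1)²var(L_2) + (3)²var(L_3)
= (2)²·9.5 + (1)²·16.5 + (3)²·17.5 = 212
SD(W) = √212 ≈ 14.560

14.560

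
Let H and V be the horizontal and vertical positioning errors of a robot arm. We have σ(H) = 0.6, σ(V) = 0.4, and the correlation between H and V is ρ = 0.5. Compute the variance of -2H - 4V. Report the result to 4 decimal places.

5.9200

Var(H) = (0.6)² = 0.36;  Var(V) = (0.4)² = 0.16
Cov(H,V) = ρ·σ(H)·σ(V) = 0.5·0.6·0.4 = 0.12
Var(-2H - 4V) = (-2)²·Var(H) + (-4)²·Var(V) + 2·(-2)·(-4)·Cov(H,V)
= 4·0.36 + 16·0.16 + 16·0.12 = 5.92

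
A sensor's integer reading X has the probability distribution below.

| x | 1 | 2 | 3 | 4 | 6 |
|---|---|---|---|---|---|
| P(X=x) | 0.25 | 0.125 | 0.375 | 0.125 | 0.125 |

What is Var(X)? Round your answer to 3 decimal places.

E[X] = (1)(0.25) + (2)(0.125) + (3)(0.375) + (4)(0.125) + (6)(0.125) = 2.875
E[X²] = (1)²(0.25) + (2)²(0.125) + (3)²(0.375) + (4)²(0.125) + (6)²(0.125) = 10.625
Var(X) = E[X²] − (E[X])² = 10.625 − (2.875)² = 2.359375

2.359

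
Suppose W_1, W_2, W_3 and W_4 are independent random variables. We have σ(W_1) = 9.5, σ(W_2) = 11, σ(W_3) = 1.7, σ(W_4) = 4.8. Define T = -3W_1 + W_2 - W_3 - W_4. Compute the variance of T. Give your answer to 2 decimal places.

V(W_1) = 90.25, V(W_2) = 121, V(W_3) = 2.89, V(W_4) = 23.04
By independence, V(T) = (-3)²V(W_1) + (1)²V(W_2) + (-1)²V(W_3) + (-1)²V(W_4)
= (-3)²·90.25 + (1)²·121 + (-1)²·2.89 + (-1)²·23.04 = 959.18

959.18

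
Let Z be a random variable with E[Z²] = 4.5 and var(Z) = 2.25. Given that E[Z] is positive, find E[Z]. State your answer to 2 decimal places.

1.50

(E[Z])² = E[Z²] − var(Z) = 4.5 − 2.25 = 2.25
E[Z] = √2.25 = 1.5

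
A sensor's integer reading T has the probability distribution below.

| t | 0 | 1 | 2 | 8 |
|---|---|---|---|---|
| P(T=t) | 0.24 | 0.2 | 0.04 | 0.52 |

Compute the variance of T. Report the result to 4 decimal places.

13.9264

E[T] = (0)(0.24) + (1)(0.2) + (2)(0.04) + (8)(0.52) = 4.44
E[T²] = (0)²(0.24) + (1)²(0.2) + (2)²(0.04) + (8)²(0.52) = 33.64
V(T) = E[T²] − (E[T])² = 33.64 − (4.44)² = 13.9264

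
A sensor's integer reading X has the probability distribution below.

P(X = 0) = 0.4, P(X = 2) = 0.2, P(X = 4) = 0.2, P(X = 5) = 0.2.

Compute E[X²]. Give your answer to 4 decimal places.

E[X²] = (0)²(0.4) + (2)²(0.2) + (4)²(0.2) + (5)²(0.2) = 9

9.0000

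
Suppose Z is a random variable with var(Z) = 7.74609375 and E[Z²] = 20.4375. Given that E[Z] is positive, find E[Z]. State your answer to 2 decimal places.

3.56

(E[Z])² = E[Z²] − var(Z) = 20.4375 − 7.74609375 = 12.69140625
E[Z] = √12.69140625 = 3.5625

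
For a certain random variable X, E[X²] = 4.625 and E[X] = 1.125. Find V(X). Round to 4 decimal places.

3.3594

V(X) = 4.625 − (1.125)² = 3.359375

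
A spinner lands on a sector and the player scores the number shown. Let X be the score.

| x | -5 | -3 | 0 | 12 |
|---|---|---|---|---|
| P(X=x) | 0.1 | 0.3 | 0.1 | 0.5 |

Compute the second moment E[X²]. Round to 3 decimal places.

77.200

E[X²] = (-5)²(0.1) + (-3)²(0.3) + (0)²(0.1) + (12)²(0.5) = 77.2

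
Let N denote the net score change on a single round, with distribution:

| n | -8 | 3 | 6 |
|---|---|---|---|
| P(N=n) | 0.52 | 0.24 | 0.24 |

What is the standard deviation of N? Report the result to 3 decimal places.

6.331

E[N] = (-8)(0.52) + (3)(0.24) + (6)(0.24) = -2
E[N²] = (-8)²(0.52) + (3)²(0.24) + (6)²(0.24) = 44.08
Var(N) = E[N²] − (E[N])² = 44.08 − (-2)² = 40.08
σ(N) = √40.08 ≈ 6.331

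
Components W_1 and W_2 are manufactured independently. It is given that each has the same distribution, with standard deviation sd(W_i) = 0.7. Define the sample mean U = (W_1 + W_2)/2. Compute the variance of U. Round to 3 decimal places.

V(W_i) = (0.7)² = 0.49
By independence, V(U) = (0.5)²V(W_1) + (0.5)²V(W_2)
= (0.5)²·0.49 + (0.5)²·0.49 = 0.245

0.245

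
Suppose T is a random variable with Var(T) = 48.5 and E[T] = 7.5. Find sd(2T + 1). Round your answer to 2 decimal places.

Var(2T + 1) = (2)²·48.5 = 194
sd(2T + 1) = √194 ≈ 13.93

13.93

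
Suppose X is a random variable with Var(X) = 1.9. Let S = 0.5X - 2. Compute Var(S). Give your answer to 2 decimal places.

0.48

Var(0.5X - 2) = (0.5)²·Var(X) = 0.25·1.9 = 0.475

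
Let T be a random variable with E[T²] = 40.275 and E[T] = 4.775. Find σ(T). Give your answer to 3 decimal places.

4.180

var(T) = 40.275 − (4.775)² = 17.474375
σ(T) = √17.474375 ≈ 4.180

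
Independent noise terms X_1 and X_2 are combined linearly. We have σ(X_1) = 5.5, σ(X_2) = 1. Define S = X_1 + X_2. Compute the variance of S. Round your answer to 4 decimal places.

31.2500

V(X_1) = 30.25, V(X_2) = 1
By independence, V(S) = (1)²V(X_1) + (1)²V(X_2)
= (1)²·30.25 + (1)²·1 = 31.25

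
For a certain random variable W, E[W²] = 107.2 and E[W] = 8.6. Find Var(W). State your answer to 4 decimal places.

33.2400

Var(W) = 107.2 − (8.6)² = 33.24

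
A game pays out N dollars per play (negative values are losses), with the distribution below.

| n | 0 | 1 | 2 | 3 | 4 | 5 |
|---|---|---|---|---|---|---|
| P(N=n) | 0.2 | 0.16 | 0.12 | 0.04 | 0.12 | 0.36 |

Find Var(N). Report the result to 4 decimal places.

4.0800

E[N] = (0)(0.2) + (1)(0.16) + (2)(0.12) + (3)(0.04) + (4)(0.12) + (5)(0.36) = 2.8
E[N²] = (0)²(0.2) + (1)²(0.16) + (2)²(0.12) + (3)²(0.04) + (4)²(0.12) + (5)²(0.36) = 11.92
Var(N) = E[N²] − (E[N])² = 11.92 − (2.8)² = 4.08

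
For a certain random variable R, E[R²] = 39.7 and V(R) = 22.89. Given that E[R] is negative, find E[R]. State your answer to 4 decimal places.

-4.1000

(E[R])² = E[R²] − V(R) = 39.7 − 22.89 = 16.81
E[R] = −√16.81 = -4.1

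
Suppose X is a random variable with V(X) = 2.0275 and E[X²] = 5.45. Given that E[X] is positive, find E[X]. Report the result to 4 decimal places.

1.8500

(E[X])² = E[X²] − V(X) = 5.45 − 2.0275 = 3.4225
E[X] = √3.4225 = 1.85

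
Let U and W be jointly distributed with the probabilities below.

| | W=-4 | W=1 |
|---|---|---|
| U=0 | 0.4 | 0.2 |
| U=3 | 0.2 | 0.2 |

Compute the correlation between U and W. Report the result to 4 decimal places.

0.1667

E[U] = 1.2,  E[W] = -2
E[UW] = -1.8
Cov(U,W) = E[UW] − E[U]E[W] = -1.8 − (1.2)(-2) = 0.6
V(U) = 2.16,  V(W) = 6
ρ = 0.6 / √(2.16·6) ≈ 0.1667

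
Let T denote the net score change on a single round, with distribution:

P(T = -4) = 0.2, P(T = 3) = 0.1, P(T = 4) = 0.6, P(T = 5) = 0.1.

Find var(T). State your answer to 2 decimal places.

10.44

E[T] = (-4)(0.2) + (3)(0.1) + (4)(0.6) + (5)(0.1) = 2.4
E[T²] = (-4)²(0.2) + (3)²(0.1) + (4)²(0.6) + (5)²(0.1) = 16.2
var(T) = E[T²] − (E[T])² = 16.2 − (2.4)² = 10.44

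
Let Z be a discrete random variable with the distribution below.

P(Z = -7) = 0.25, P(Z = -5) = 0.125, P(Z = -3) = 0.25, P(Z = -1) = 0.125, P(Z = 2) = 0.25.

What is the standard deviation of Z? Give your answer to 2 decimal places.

3.34

E[Z] = (-7)(0.25) + (-5)(0.125) + (-3)(0.25) + (-1)(0.125) + (2)(0.25) = -2.75
E[Z²] = (-7)²(0.25) + (-5)²(0.125) + (-3)²(0.25) + (-1)²(0.125) + (2)²(0.25) = 18.75
var(Z) = E[Z²] − (E[Z])² = 18.75 − (-2.75)² = 11.1875
σ(Z) = √11.1875 ≈ 3.34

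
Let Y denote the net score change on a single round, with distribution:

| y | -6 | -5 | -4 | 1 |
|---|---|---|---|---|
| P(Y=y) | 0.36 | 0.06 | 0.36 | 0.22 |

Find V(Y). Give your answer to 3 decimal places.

6.898

E[Y] = (-6)(0.36) + (-5)(0.06) + (-4)(0.36) + (1)(0.22) = -3.68
E[Y²] = (-6)²(0.36) + (-5)²(0.06) + (-4)²(0.36) + (1)²(0.22) = 20.44
V(Y) = E[Y²] − (E[Y])² = 20.44 − (-3.68)² = 6.8976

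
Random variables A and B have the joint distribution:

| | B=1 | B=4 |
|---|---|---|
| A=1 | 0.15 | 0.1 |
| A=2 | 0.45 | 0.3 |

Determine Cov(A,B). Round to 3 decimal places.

0.000

E[A] = 1.75,  E[B] = 2.2
E[AB] = 3.85
Cov(A,B) = E[AB] − E[A]E[B] = 3.85 − (1.75)(2.2) = 0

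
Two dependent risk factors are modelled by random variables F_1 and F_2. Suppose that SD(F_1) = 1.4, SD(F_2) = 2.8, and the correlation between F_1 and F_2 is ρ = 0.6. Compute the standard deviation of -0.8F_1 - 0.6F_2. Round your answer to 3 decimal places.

2.517

Var(F_1) = (1.4)² = 1.96;  Var(F_2) = (2.8)² = 7.84
cov(F_1,F_2) = ρ·SD(F_1)·SD(F_2) = 0.6·1.4·2.8 = 2.352
Var(-0.8F_1 - 0.6F_2) = (-0.8)²·Var(F_1) + (-0.6)²·Var(F_2) + 2·(-0.8)·(-0.6)·cov(F_1,F_2)
= 0.64·1.96 + 0.36·7.84 + 0.96·2.352 = 6.33472
SD(-0.8F_1 - 0.6F_2) = √6.33472 ≈ 2.517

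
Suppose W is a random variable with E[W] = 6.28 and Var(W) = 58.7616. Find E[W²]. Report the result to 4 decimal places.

E[W²] = Var(W) + (E[W])² = 58.7616 + (6.28)² = 98.2

98.2000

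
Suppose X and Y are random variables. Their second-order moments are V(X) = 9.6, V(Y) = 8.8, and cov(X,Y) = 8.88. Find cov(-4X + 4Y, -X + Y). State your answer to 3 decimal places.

2.560

cov(-4X + 4Y, -X + Y) = (-4)(-1)V(X) + (4)(1)V(Y) + [(-4)(1) + (4)(-1)]cov(X,Y)
= 4·9.6 + 4·8.8 + -8·8.88 = 2.56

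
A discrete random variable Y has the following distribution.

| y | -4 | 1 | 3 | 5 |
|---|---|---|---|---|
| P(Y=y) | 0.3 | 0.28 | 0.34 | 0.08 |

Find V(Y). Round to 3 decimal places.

E[Y] = (-4)(0.3) + (1)(0.28) + (3)(0.34) + (5)(0.08) = 0.5
E[Y²] = (-4)²(0.3) + (1)²(0.28) + (3)²(0.34) + (5)²(0.08) = 10.14
V(Y) = E[Y²] − (E[Y])² = 10.14 − (0.5)² = 9.89

9.890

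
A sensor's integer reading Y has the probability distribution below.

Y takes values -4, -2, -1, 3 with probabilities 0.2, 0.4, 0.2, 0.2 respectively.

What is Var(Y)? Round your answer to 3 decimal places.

5.360

E[Y] = (-4)(0.2) + (-2)(0.4) + (-1)(0.2) + (3)(0.2) = -1.2
E[Y²] = (-4)²(0.2) + (-2)²(0.4) + (-1)²(0.2) + (3)²(0.2) = 6.8
Var(Y) = E[Y²] − (E[Y])² = 6.8 − (-1.2)² = 5.36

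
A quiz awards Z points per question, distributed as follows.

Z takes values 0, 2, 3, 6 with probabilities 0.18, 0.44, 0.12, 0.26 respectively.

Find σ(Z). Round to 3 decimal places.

E[Z] = (0)(0.18) + (2)(0.44) + (3)(0.12) + (6)(0.26) = 2.8
E[Z²] = (0)²(0.18) + (2)²(0.44) + (3)²(0.12) + (6)²(0.26) = 12.2
Var(Z) = E[Z²] − (E[Z])² = 12.2 − (2.8)² = 4.36
σ(Z) = √4.36 ≈ 2.088

2.088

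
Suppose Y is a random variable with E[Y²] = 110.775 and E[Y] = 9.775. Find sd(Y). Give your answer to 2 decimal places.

var(Y) = 110.775 − (9.775)² = 15.224375
sd(Y) = √15.224375 ≈ 3.90

3.90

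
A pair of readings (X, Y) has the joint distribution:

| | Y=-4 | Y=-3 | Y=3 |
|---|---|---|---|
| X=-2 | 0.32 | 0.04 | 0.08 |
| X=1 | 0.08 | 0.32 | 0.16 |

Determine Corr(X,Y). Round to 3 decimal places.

E[X] = -0.32,  E[Y] = -1.96
E[XY] = 1.52
Cov(X,Y) = E[XY] − E[X]E[Y] = 1.52 − (-0.32)(-1.96) = 0.8928
V(X) = 2.2176,  V(Y) = 7.9584
ρ = 0.8928 / √(2.2176·7.9584) ≈ 0.213

0.213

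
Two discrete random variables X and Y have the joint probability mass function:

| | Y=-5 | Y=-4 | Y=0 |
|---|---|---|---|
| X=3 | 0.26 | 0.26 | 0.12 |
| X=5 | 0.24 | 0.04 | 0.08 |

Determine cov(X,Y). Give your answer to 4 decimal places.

E[X] = 3.72,  E[Y] = -3.7
E[XY] = -13.82
cov(X,Y) = E[XY] − E[X]E[Y] = -13.82 − (3.72)(-3.7) = -0.056

-0.0560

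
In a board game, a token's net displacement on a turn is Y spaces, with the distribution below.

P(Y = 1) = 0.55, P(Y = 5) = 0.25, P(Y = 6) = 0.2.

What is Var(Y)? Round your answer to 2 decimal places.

E[Y] = (1)(0.55) + (5)(0.25) + (6)(0.2) = 3
E[Y²] = (1)²(0.55) + (5)²(0.25) + (6)²(0.2) = 14
Var(Y) = E[Y²] − (E[Y])² = 14 − (3)² = 5

5.00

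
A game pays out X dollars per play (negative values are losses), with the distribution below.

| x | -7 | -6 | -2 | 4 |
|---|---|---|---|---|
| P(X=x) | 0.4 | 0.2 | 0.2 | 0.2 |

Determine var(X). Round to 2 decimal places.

E[X] = (-7)(0.4) + (-6)(0.2) + (-2)(0.2) + (4)(0.2) = -3.6
E[X²] = (-7)²(0.4) + (-6)²(0.2) + (-2)²(0.2) + (4)²(0.2) = 30.8
var(X) = E[X²] − (E[X])² = 30.8 − (-3.6)² = 17.84

17.84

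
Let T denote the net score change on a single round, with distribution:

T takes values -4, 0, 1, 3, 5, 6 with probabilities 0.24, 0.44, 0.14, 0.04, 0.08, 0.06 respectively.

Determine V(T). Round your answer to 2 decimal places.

E[T] = (-4)(0.24) + (0)(0.44) + (1)(0.14) + (3)(0.04) + (5)(0.08) + (6)(0.06) = 0.06
E[T²] = (-4)²(0.24) + (0)²(0.44) + (1)²(0.14) + (3)²(0.04) + (5)²(0.08) + (6)²(0.06) = 8.5
V(T) = E[T²] − (E[T])² = 8.5 − (0.06)² = 8.4964

8.50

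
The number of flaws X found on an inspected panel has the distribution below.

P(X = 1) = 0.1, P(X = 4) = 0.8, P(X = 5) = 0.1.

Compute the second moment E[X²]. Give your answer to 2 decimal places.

E[X²] = (1)²(0.1) + (4)²(0.8) + (5)²(0.1) = 15.4

15.40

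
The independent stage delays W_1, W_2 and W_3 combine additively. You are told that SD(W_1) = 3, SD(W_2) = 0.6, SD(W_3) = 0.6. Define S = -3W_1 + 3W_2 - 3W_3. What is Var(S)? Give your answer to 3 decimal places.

Var(W_1) = 9, Var(W_2) = 0.36, Var(W_3) = 0.36
By independence, Var(S) = (-3)²Var(W_1) + (3)²Var(W_2) + (-3)²Var(W_3)
= (-3)²·9 + (3)²·0.36 + (-3)²·0.36 = 87.48

87.480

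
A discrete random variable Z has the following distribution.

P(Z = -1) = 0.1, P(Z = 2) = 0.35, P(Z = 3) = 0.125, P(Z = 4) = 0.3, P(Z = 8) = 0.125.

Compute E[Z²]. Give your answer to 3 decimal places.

E[Z²] = (-1)²(0.1) + (2)²(0.35) + (3)²(0.125) + (4)²(0.3) + (8)²(0.125) = 15.425

15.425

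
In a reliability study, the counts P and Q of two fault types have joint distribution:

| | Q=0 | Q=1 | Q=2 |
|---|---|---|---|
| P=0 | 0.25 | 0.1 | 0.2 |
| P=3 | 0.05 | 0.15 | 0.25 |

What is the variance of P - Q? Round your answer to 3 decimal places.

E[P] = 1.35,  E[Q] = 1.15,  E[PQ] = 1.95
V(P) = 4.05 − (1.35)² = 2.2275;  V(Q) = 2.05 − (1.15)² = 0.7275
Cov(P,Q) = 1.95 − (1.35)(1.15) = 0.3975
V(P - Q) = (1)²·2.2275 + (-1)²·0.7275 + 2·(1)·(-1)·0.3975 = 2.16

2.160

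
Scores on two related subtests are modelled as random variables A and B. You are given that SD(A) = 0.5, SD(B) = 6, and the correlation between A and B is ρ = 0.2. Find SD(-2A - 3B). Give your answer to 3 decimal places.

18.226

V(A) = (0.5)² = 0.25;  V(B) = (6)² = 36
Cov(A,B) = ρ·SD(A)·SD(B) = 0.2·0.5·6 = 0.6
V(-2A - 3B) = (-2)²·V(A) + (-3)²·V(B) + 2·(-2)·(-3)·Cov(A,B)
= 4·0.25 + 9·36 + 12·0.6 = 332.2
SD(-2A - 3B) = √332.2 ≈ 18.226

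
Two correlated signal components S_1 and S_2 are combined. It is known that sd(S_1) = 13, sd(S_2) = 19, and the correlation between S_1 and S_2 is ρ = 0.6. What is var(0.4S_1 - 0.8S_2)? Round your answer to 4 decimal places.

var(S_1) = (13)² = 169;  var(S_2) = (19)² = 361
Cov(S_1,S_2) = ρ·sd(S_1)·sd(S_2) = 0.6·13·19 = 148.2
var(0.4S_1 - 0.8S_2) = (0.4)²·var(S_1) + (-0.8)²·var(S_2) + 2·(0.4)·(-0.8)·Cov(S_1,S_2)
= 0.16·169 + 0.64·361 + -0.64·148.2 = 163.232

163.2320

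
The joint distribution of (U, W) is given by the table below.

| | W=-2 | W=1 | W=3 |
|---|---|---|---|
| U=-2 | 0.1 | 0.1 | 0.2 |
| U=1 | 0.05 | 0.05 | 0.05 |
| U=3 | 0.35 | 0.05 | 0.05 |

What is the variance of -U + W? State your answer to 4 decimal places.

E[U] = 0.7,  E[W] = 0.1,  E[UW] = -2.4
V(U) = 5.8 − (0.7)² = 5.31;  V(W) = 4.9 − (0.1)² = 4.89
Cov(U,W) = -2.4 − (0.7)(0.1) = -2.47
V(-U + W) = (-1)²·5.31 + (1)²·4.89 + 2·(-1)·(1)·-2.47 = 15.14

15.1400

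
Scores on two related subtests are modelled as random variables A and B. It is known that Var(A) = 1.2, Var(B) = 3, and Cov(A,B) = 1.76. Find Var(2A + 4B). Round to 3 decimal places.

Var(2A + 4B) = (2)²·Var(A) + (4)²·Var(B) + 2·(2)·(4)·Cov(A,B)
= 4·1.2 + 16·3 + 16·1.76 = 80.96

80.960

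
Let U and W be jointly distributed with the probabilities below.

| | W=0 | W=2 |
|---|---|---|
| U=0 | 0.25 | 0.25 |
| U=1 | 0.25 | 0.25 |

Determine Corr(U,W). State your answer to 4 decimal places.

E[U] = 0.5,  E[W] = 1
E[UW] = 0.5
Cov(U,W) = E[UW] − E[U]E[W] = 0.5 − (0.5)(1) = 0
var(U) = 0.25,  var(W) = 1
ρ = 0 / √(0.25·1) ≈ 0.0000

0.0000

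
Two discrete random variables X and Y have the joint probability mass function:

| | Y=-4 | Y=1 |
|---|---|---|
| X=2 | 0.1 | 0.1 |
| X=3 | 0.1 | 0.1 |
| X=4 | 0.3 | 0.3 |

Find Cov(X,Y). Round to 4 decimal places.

E[X] = 3.4,  E[Y] = -1.5
E[XY] = -5.1
Cov(X,Y) = E[XY] − E[X]E[Y] = -5.1 − (3.4)(-1.5) = 0

0.0000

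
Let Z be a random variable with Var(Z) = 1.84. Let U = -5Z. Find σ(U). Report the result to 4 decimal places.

6.7823

Var(-5Z) = (-5)²·1.84 = 46
σ(U) = √46 ≈ 6.7823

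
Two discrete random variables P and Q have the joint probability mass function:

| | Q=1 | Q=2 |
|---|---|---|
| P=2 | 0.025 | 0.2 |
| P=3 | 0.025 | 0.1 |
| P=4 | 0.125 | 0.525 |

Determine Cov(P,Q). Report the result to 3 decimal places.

E[P] = 3.425,  E[Q] = 1.825
E[PQ] = 6.225
Cov(P,Q) = E[PQ] − E[P]E[Q] = 6.225 − (3.425)(1.825) = -0.025625

-0.026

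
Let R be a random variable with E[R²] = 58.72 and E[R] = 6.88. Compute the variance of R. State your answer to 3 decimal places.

V(R) = 58.72 − (6.88)² = 11.3856

11.386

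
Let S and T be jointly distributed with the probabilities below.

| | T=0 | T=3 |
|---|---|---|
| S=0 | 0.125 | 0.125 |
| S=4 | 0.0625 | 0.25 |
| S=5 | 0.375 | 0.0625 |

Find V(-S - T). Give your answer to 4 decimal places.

5.1875

E[S] = 3.4375,  E[T] = 1.3125,  E[ST] = 3.9375
V(S) = 15.9375 − (3.4375)² = 4.12109375;  V(T) = 3.9375 − (1.3125)² = 2.21484375
Cov(S,T) = 3.9375 − (3.4375)(1.3125) = -0.57421875
V(-S - T) = (-1)²·4.12109375 + (-1)²·2.21484375 + 2·(-1)·(-1)·-0.57421875 = 5.1875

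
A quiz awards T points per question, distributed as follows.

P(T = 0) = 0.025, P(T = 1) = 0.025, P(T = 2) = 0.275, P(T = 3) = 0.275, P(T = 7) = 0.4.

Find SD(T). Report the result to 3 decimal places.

2.358

E[T] = (0)(0.025) + (1)(0.025) + (2)(0.275) + (3)(0.275) + (7)(0.4) = 4.2
E[T²] = (0)²(0.025) + (1)²(0.025) + (2)²(0.275) + (3)²(0.275) + (7)²(0.4) = 23.2
V(T) = E[T²] − (E[T])² = 23.2 − (4.2)² = 5.56
SD(T) = √5.56 ≈ 2.358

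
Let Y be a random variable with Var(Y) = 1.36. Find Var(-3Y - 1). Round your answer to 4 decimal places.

Var(-3Y - 1) = (-3)²·Var(Y) = 9·1.36 = 12.24

12.2400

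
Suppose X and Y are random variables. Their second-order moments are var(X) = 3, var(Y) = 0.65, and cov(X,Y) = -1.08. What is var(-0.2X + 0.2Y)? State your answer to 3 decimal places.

var(-0.2X + 0.2Y) = (-0.2)²·var(X) + (0.2)²·var(Y) + 2·(-0.2)·(0.2)·cov(X,Y)
= 0.04·3 + 0.04·0.65 + -0.08·-1.08 = 0.2324

0.232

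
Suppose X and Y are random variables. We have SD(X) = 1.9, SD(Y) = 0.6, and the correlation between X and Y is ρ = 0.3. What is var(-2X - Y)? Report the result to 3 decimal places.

var(X) = (1.9)² = 3.61;  var(Y) = (0.6)² = 0.36
Cov(X,Y) = ρ·SD(X)·SD(Y) = 0.3·1.9·0.6 = 0.342
var(-2X - Y) = (-2)²·var(X) + (-1)²·var(Y) + 2·(-2)·(-1)·Cov(X,Y)
= 4·3.61 + 1·0.36 + 4·0.342 = 16.168

16.168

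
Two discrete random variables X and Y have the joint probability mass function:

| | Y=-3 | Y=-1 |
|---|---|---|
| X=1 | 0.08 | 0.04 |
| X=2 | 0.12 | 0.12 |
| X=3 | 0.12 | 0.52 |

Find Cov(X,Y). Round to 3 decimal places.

0.253

E[X] = 2.52,  E[Y] = -1.64
E[XY] = -3.88
Cov(X,Y) = E[XY] − E[X]E[Y] = -3.88 − (2.52)(-1.64) = 0.2528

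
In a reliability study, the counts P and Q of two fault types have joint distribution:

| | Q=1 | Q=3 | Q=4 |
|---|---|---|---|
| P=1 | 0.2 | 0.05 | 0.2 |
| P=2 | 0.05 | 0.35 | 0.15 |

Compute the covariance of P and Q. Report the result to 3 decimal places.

E[P] = 1.55,  E[Q] = 2.85
E[PQ] = 4.55
Cov(P,Q) = E[PQ] − E[P]E[Q] = 4.55 − (1.55)(2.85) = 0.1325

0.133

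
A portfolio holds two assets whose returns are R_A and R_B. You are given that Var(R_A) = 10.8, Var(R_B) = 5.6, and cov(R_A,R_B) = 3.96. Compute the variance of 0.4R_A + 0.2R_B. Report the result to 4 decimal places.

Var(0.4R_A + 0.2R_B) = (0.4)²·Var(R_A) + (0.2)²·Var(R_B) + 2·(0.4)·(0.2)·cov(R_A,R_B)
= 0.16·10.8 + 0.04·5.6 + 0.16·3.96 = 2.5856

2.5856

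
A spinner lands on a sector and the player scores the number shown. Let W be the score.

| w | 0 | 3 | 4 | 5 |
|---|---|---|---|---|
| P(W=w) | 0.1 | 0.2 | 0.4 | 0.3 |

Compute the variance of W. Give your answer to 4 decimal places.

2.0100

E[W] = (0)(0.1) + (3)(0.2) + (4)(0.4) + (5)(0.3) = 3.7
E[W²] = (0)²(0.1) + (3)²(0.2) + (4)²(0.4) + (5)²(0.3) = 15.7
var(W) = E[W²] − (E[W])² = 15.7 − (3.7)² = 2.01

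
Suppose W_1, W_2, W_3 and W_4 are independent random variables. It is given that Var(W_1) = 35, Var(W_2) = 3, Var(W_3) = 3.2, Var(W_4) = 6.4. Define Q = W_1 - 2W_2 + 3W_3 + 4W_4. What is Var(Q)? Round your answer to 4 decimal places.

By independence, Var(Q) = (1)²Var(W_1) + (-2)²Var(W_2) + (3)²Var(W_3) + (4)²Var(W_4)
= (1)²·35 + (-2)²·3 + (3)²·3.2 + (4)²·6.4 = 178.2

178.2000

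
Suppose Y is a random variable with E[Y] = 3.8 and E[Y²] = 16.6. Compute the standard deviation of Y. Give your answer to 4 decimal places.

1.4697

V(Y) = 16.6 − (3.8)² = 2.16
SD(Y) = √2.16 ≈ 1.4697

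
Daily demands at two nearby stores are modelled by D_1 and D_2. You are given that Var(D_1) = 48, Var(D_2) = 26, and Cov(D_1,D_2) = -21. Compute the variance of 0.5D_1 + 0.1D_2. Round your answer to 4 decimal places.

10.1600

Var(0.5D_1 + 0.1D_2) = (0.5)²·Var(D_1) + (0.1)²·Var(D_2) + 2·(0.5)·(0.1)·Cov(D_1,D_2)
= 0.25·48 + 0.01·26 + 0.1·-21 = 10.16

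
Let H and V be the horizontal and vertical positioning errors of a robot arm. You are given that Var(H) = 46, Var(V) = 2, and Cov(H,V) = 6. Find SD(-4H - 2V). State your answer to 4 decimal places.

Var(-4H - 2V) = (-4)²·Var(H) + (-2)²·Var(V) + 2·(-4)·(-2)·Cov(H,V)
= 16·46 + 4·2 + 16·6 = 840
SD(-4H - 2V) = √840 ≈ 28.9828

28.9828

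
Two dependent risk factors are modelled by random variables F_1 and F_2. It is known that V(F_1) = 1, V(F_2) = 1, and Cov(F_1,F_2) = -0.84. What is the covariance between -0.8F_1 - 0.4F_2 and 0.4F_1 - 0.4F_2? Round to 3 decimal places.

-0.294

Cov(-0.8F_1 - 0.4F_2, 0.4F_1 - 0.4F_2) = (-0.8)(0.4)V(F_1) + (-0.4)(-0.4)V(F_2) + [(-0.8)(-0.4) + (-0.4)(0.4)]Cov(F_1,F_2)
= -0.32·1 + 0.16·1 + 0.16·-0.84 = -0.2944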